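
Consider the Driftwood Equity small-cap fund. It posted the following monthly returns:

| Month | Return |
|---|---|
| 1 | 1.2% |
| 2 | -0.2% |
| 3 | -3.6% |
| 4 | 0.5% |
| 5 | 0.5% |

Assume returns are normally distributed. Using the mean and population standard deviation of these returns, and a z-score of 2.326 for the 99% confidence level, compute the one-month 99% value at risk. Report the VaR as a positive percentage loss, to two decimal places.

4.27

r̄ = (1.2 − 0.2 − 3.6 + 0.5 + 0.5) / 5 = -1.60 / 5 = -0.3200%
Σ(r − r̄)² = (1.2 − (-0.3200))² + (-0.2 − (-0.3200))² + (-3.6 − (-0.3200))² + … = 14.4280
population σ = √(14.4280 / 5) = √2.8856 = 1.6987%
VaR = −(r̄ − z·σ) = −(-0.3200 − 2.326 × 1.6987) = −(-4.2712) = 4.2712%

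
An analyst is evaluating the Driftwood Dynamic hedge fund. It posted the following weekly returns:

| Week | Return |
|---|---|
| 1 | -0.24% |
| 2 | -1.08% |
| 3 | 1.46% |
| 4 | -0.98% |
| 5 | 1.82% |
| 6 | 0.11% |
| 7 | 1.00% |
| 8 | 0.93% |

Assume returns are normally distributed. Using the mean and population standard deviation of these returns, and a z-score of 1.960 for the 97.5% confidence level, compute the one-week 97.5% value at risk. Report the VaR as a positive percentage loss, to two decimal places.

Mean return r̄ = 3.020 / 8 = 0.3775%
Σ(r − r̄)² = (-0.24 − 0.3775)² + (-1.08 − 0.3775)² + … = 8.3654
σ = √[8.3654 / 8] = 1.0226%
VaR = −(r̄ − z·σ) = −(0.3775 − 1.960 × 1.0226) = −(-1.6268) = 1.6268%

1.63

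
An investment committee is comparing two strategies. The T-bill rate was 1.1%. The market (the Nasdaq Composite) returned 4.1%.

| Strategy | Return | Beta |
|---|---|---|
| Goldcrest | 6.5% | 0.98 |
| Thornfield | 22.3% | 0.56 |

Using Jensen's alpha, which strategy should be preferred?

Thornfield

Goldcrest: α = 6.5% − [1.1% + 0.98 × (4.1% − 1.1%)] = 2.460
Thornfield: α = 22.3% − [1.1% + 0.56 × (4.1% − 1.1%)] = 19.520
Highest: Thornfield (19.520).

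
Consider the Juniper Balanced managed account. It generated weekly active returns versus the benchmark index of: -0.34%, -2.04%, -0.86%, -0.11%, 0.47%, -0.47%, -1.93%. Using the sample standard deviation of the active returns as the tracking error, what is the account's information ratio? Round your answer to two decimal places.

-0.81

r̄ = (-0.34 − 2.04 − 0.86 − 0.11 + 0.47 − 0.47 − 1.93) / 7 = -0.7543%
Σ(r − r̄)² = 5.2130; sample σ = √(5.2130/6) = 0.9321%
IR = r̄ / tracking error = -0.7543 / 0.9321 = -0.8092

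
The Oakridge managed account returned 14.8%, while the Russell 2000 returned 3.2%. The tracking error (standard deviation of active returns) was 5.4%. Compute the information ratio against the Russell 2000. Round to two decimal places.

2.15

IR = (Rp − Rb) / TE = (14.8% − 3.2%) / 5.4% = 11.60% / 5.4% = 2.1481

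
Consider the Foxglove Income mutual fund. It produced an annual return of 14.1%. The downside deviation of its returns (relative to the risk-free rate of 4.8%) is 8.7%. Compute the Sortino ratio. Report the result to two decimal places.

1.07

Sortino = (Rp − Rf) / σd = (14.1% − 4.8%) / 8.7% = 9.30% / 8.7% = 1.0690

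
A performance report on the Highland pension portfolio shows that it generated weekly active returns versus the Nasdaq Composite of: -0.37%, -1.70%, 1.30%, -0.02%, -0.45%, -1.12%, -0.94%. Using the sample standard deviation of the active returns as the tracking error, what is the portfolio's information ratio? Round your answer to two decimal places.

μ = (-0.37 − 1.7 + 1.3 − 0.02 − 0.45 − 1.12 − 0.94) / 7 = -0.4714%
Σ(r − μ)² = (-0.37 − (-0.4714))² + (-1.7 − (-0.4714))² + (1.3 − (-0.4714))² + … = 5.5021
sample σ = √(5.5021 / 6) = √0.9170 = 0.9576%
IR = μ / tracking error = -0.4714 / 0.9576 = -0.4923

-0.49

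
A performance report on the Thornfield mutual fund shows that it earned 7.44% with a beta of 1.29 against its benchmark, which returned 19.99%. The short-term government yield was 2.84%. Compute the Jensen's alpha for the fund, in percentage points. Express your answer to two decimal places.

CAPM expected return = Rf + β(Rm − Rf) = 2.84% + 1.29 × (19.99% − 2.84%) = 2.84 + 1.29 × 17.15 = 24.9635%
Jensen's α = Rp − E[R] = 7.44% − 24.9635% = -17.5235

-17.52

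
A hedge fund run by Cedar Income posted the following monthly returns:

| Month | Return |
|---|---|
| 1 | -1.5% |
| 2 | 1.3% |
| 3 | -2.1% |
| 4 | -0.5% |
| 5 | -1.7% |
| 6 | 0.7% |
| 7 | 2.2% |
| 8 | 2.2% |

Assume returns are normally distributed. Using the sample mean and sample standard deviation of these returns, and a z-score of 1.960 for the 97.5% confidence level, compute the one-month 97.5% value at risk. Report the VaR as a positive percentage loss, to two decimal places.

r̄ = (-1.5 + 1.3 − 2.1 − 0.5 − 1.7 + 0.7 + 2.2 + 2.2) / 8 = 0.0750%
Sample std dev = √[21.6150 / 7] = 1.7572%
VaR = −(r̄ − z·σ) = −(0.0750 − 1.960 × 1.7572) = −(-3.3691) = 3.3691%

3.37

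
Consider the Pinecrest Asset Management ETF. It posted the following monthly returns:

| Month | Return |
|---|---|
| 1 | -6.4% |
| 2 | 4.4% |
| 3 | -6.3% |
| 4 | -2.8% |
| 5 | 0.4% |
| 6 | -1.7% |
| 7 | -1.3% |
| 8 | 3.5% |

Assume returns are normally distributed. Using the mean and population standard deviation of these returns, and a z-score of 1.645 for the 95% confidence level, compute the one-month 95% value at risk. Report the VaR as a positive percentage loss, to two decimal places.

μ = (-6.4 + 4.4 − 6.3 − 2.8 + 0.4 − 1.7 − 1.3 + 3.5) / 8 = -1.2750%
Population std dev = √[111.8350 / 8] = 3.7389%
VaR = −(μ − z·σ) = −(-1.2750 − 1.645 × 3.7389) = −(-7.4255) = 7.4255%

7.43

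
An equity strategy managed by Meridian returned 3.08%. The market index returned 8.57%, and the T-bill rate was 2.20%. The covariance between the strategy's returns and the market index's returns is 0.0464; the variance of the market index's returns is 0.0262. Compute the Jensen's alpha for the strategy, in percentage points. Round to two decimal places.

β = Cov / Var = 0.0464 / 0.0262 = 1.7710
E[R] = Rf + β(Rm − Rf) = 2.20% + 1.7710 × (8.57% − 2.20%) = 13.4813%
α = Rp − E[R] = 3.08% − 13.4813% = -10.4013

-10.40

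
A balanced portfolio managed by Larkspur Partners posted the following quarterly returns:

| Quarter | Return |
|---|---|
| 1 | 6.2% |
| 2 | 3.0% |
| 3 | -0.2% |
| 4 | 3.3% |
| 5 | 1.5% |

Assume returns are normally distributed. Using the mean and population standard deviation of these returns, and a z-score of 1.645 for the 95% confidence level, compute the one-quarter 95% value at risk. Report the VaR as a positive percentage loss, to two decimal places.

Mean return r̄ = 13.80 / 5 = 2.7600%
Σ(r − r̄)² = (6.2 − 2.7600)² + (3 − 2.7600)² + (-0.2 − 2.7600)² + … = 22.5320
σ = √[22.5320 / 5] = 2.1228%
VaR = −(r̄ − z·σ) = −(2.7600 − 1.645 × 2.1228) = −(-0.7320) = 0.7320%

0.73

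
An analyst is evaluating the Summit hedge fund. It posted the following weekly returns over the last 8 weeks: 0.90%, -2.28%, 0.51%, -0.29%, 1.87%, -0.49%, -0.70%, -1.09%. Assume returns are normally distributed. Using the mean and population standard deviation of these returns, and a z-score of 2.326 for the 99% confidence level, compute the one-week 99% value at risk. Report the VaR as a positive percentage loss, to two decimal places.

r̄ = (0.9 − 2.28 + 0.51 − 0.29 + 1.87 − 0.49 − 0.7 − 1.09) / 8 = -0.1963%
Population σ = √[Σ(r − r̄)² / 8] = √[11.4596 / 8] = √1.4325 = 1.1969%
VaR = −(r̄ − z·σ) = −(-0.1963 − 2.326 × 1.1969) = −(-2.9803) = 2.9803%

2.98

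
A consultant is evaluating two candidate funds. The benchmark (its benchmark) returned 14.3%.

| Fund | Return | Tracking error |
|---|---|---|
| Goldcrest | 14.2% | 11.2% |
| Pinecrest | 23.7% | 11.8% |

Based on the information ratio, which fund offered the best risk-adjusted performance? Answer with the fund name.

Pinecrest

Goldcrest: IR = (14.2% − 14.3%) / 11.2% = -0.009
Pinecrest: IR = (23.7% − 14.3%) / 11.8% = 0.797
Highest: Pinecrest (0.797).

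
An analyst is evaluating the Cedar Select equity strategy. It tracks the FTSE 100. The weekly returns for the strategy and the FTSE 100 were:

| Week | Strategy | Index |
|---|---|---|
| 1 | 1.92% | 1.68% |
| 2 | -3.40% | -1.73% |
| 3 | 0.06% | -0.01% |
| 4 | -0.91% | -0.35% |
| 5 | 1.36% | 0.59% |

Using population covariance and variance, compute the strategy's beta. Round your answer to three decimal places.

1.634

r̄p = -0.1940%,  r̄m = 0.0360%
Cov = Σ(rp − r̄p)(rm − r̄m) / 5 = 2.0526
Var(rm) = Σ(rm − r̄m)² / 5 = 1.2559
β = Cov / Var = 2.0526 / 1.2559 = 1.6344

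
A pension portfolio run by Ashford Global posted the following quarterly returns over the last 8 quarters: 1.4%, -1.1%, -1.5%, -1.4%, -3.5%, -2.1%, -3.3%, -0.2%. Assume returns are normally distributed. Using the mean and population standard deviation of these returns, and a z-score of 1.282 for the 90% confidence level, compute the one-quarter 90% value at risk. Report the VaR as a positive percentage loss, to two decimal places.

3.38

μ = (1.4 − 1.1 − 1.5 − 1.4 − 3.5 − 2.1 − 3.3 − 0.2) / 8 = -11.70 / 8 = -1.4625%
Population σ = √[Σ(r − μ)² / 8] = √[17.8588 / 8] = √2.2324 = 1.4941%
VaR = −(μ − z·σ) = −(-1.4625 − 1.282 × 1.4941) = −(-3.3779) = 3.3779%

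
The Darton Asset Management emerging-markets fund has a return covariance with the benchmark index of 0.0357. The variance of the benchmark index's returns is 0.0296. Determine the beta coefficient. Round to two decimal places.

β = Cov(Rp, Rm) / Var(Rm) = 0.0357 / 0.0296 = 1.2061

1.21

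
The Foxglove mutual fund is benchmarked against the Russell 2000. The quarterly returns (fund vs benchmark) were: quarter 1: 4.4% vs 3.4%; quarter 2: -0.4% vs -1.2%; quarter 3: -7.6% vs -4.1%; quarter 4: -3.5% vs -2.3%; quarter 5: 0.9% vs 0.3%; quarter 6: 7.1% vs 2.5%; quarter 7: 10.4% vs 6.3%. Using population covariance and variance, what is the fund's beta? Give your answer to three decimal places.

r̄p = 1.6143%,  r̄m = 0.7000%
Cov = Σ(rp − r̄p)(rm − r̄m) / 7 = 18.6114
Var(rm) = Σ(rm − r̄m)² / 7 = 11.1000
β = Cov / Var = 18.6114 / 11.1000 = 1.6767

1.677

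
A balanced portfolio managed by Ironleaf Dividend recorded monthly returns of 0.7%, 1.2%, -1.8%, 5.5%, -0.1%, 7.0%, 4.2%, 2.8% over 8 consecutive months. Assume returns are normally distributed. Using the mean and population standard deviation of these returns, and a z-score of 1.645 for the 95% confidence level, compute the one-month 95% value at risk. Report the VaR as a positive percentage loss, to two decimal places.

2.16

μ = (0.7 + 1.2 − 1.8 + 5.5 − 0.1 + 7 + 4.2 + 2.8) / 8 = 2.4375%
Σ(r − μ)² = 62.3788; population σ = √(62.3788/8) = 2.7924%
VaR = −(μ − z·σ) = −(2.4375 − 1.645 × 2.7924) = −(-2.1560) = 2.1560%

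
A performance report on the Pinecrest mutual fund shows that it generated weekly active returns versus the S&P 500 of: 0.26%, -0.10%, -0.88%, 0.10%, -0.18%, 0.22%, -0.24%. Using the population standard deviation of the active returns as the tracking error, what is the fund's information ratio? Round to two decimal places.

Mean return r̄ = -0.820 / 7 = -0.1171%
Σ(r − r̄)² = (0.26 − (-0.1171))² + (-0.1 − (-0.1171))² + … = 0.9043
σ = √[0.9043 / 7] = 0.3594%
IR = r̄ / tracking error = -0.1171 / 0.3594 = -0.3258

-0.33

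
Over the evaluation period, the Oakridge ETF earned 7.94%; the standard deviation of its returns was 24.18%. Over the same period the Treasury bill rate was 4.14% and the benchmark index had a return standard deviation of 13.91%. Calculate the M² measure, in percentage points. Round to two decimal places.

6.33

Sharpe = (Rp − Rf) / σp = (7.94% − 4.14%) / 24.18% = 0.1572
M² = Rf + Sharpe × σm = 4.14% + 0.1572 × 13.91% = 6.3267%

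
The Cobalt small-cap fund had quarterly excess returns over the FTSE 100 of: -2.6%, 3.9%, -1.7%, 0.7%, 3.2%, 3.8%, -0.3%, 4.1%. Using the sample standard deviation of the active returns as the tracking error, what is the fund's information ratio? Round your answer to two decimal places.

r̄ = (-2.6 + 3.9 − 1.7 + 0.7 + 3.2 + 3.8 − 0.3 + 4.1) / 8 = 1.3875%
Sample σ = √[Σ(r − r̄)² / 7] = √[51.5288 / 7] = √7.3613 = 2.7132%
IR = r̄ / tracking error = 1.3875 / 2.7132 = 0.5114

0.51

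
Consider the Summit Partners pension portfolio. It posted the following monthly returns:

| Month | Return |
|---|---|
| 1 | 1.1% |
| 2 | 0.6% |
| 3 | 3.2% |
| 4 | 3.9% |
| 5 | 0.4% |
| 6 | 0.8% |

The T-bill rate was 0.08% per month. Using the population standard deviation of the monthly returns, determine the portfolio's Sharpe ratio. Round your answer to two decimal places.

1.16

r̄ = (1.1 + 0.6 + 3.2 + 3.9 + 0.4 + 0.8) / 6 = 10.00 / 6 = 1.6667%
Σ(r − r̄)² = (1.1 − 1.6667)² + (0.6 − 1.6667)² + … = 11.1533
population σ = √(11.1533 / 6) = √1.8589 = 1.3634%
Sharpe = (r̄ − rf) / σ = (1.6667 − 0.08) / 1.3634 = 1.5867 / 1.3634 = 1.1638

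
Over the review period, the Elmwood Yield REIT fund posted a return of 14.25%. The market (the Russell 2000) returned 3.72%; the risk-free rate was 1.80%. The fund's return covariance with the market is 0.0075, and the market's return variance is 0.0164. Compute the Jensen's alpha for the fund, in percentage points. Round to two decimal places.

11.57

β = Cov / Var = 0.0075 / 0.0164 = 0.4573
E[R] = Rf + β(Rm − Rf) = 1.80% + 0.4573 × (3.72% − 1.80%) = 2.6780%
α = Rp − E[R] = 14.25% − 2.6780% = 11.5720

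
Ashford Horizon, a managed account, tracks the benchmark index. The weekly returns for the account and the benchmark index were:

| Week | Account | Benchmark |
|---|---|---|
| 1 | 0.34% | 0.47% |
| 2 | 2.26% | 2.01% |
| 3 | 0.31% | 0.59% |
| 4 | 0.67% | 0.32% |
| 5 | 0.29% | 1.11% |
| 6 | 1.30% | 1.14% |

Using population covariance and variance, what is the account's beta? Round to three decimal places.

r̄p = 0.8617%,  r̄m = 0.9400%
Cov = Σ(rp − r̄p)(rm − r̄m) / 6 = 0.3406
Var(rm) = Σ(rm − r̄m)² / 6 = 0.3236
β = Cov / Var = 0.3406 / 0.3236 = 1.0525

1.053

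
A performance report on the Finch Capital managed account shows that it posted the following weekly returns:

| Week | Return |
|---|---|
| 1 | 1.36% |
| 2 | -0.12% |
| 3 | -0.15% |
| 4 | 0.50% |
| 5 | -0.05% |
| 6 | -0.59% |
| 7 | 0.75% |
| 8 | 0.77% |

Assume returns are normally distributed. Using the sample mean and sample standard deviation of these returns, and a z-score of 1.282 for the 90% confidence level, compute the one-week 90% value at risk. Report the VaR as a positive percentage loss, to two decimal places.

0.51

r̄ = (1.36 − 0.12 − 0.15 + 0.5 − 0.05 − 0.59 + 0.75 + 0.77) / 8 = 0.3088%
Σ(r − r̄)² = (1.36 − 0.3088)² + (-0.12 − 0.3088)² + (-0.15 − 0.3088)² + … = 2.8799
sample σ = √(2.8799 / 7) = √0.4114 = 0.6414%
VaR = −(r̄ − z·σ) = −(0.3088 − 1.282 × 0.6414) = −(-0.5135) = 0.5135%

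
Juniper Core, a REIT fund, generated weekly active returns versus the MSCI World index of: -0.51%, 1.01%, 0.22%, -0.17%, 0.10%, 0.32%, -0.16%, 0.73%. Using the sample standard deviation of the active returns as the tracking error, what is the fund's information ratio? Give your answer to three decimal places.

r̄ = (-0.51 + 1.01 + 0.22 − 0.17 + 0.1 + 0.32 − 0.16 + 0.73) / 8 = 1.540 / 8 = 0.1925%
Σ(r − r̄)² = (-0.51 − 0.1925)² + (1.01 − 0.1925)² + … = 1.7320
σ = √[1.7320 / 7] = 0.4974%
IR = r̄ / tracking error = 0.1925 / 0.4974 = 0.3870

0.387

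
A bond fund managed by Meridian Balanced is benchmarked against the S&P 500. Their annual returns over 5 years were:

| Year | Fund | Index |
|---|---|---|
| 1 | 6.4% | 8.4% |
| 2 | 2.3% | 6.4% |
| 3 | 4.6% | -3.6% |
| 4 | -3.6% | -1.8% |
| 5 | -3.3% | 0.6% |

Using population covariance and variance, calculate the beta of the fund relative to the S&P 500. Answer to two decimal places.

0.40

r̄p = 1.2800%,  r̄m = 2.0000%
Cov = Σ(rp − r̄p)(rm − r̄m) / 5 = 8.7240
Var(rm) = Σ(rm − r̄m)² / 5 = 21.6160
β = Cov / Var = 8.7240 / 21.6160 = 0.4036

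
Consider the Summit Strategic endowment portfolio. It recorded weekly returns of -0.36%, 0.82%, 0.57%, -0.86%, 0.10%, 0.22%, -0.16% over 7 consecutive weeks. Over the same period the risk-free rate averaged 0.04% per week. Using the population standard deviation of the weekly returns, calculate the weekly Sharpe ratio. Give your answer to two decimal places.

0.01

Mean return r̄ = 0.330 / 7 = 0.0471%
Σ(r − r̄)² = 1.9349; population σ = √(1.9349/7) = 0.5258%
Sharpe = (r̄ − rf) / σ = (0.0471 − 0.04) / 0.5258 = 0.0071 / 0.5258 = 0.0135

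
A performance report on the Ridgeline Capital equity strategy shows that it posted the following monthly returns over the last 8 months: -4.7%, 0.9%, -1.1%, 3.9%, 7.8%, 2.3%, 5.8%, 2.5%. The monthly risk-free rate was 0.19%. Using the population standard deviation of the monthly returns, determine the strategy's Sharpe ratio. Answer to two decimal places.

0.54

r̄ = (-4.7 + 0.9 − 1.1 + 3.9 + 7.8 + 2.3 + 5.8 + 2.5) / 8 = 17.40 / 8 = 2.1750%
Population σ = √[Σ(r − r̄)² / 8] = √[107.4950 / 8] = √13.4369 = 3.6656%
Sharpe = (r̄ − rf) / σ = (2.1750 − 0.19) / 3.6656 = 1.9850 / 3.6656 = 0.5415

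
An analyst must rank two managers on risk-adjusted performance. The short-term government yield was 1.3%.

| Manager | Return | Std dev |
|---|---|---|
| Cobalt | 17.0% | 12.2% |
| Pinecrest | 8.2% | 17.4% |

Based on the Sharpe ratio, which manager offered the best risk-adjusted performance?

Cobalt

Cobalt: Sharpe ratio = (17.0% − 1.3%) / 12.2% = 1.287
Pinecrest: Sharpe ratio = (8.2% − 1.3%) / 17.4% = 0.397
Highest: Cobalt (1.287).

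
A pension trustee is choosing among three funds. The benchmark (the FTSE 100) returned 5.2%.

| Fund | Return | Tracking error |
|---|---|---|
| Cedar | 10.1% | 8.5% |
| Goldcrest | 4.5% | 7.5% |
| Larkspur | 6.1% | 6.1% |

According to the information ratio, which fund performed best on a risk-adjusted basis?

Cedar: IR = (10.1% − 5.2%) / 8.5% = 0.576
Goldcrest: IR = (4.5% − 5.2%) / 7.5% = -0.093
Larkspur: IR = (6.1% − 5.2%) / 6.1% = 0.148
Highest: Cedar (0.576).

Cedar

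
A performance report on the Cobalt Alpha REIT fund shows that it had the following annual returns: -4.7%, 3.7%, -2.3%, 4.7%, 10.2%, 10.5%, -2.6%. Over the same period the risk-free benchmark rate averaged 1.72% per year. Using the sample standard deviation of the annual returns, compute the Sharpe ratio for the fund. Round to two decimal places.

μ = (-4.7 + 3.7 − 2.3 + 4.7 + 10.2 + 10.5 − 2.6) / 7 = 2.7857%
Σ(r − μ)² = (-4.7 − 2.7857)² + (3.7 − 2.7857)² + (-2.3 − 2.7857)² + … = 229.8886
sample σ = √(229.8886 / 6) = √38.3148 = 6.1899%
Sharpe = (μ − rf) / σ = (2.7857 − 1.72) / 6.1899 = 1.0657 / 6.1899 = 0.1722

0.17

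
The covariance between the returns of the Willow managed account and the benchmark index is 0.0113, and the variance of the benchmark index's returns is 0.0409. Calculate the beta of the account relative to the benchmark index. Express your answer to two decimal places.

0.28

β = Cov(Rp, Rm) / Var(Rm) = 0.0113 / 0.0409 = 0.2763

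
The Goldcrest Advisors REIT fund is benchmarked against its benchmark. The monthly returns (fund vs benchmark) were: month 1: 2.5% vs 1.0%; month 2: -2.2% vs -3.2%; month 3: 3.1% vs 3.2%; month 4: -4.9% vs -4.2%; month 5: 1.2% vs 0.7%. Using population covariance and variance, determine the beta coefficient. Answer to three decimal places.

r̄p = -0.0600%,  r̄m = -0.5000%
Cov = Σ(rp − r̄p)(rm − r̄m) / 5 = 8.1460
Var(rm) = Σ(rm − r̄m)² / 5 = 7.6720
β = Cov / Var = 8.1460 / 7.6720 = 1.0618

1.062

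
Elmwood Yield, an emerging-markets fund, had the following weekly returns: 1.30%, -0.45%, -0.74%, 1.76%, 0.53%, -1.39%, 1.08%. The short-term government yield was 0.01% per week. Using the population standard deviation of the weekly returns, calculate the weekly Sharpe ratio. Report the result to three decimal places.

Mean return r̄ = 2.090 / 7 = 0.2986%
Population std dev = √[8.2931 / 7] = 1.0885%
Sharpe = (r̄ − rf) / σ = (0.2986 − 0.01) / 1.0885 = 0.2886 / 1.0885 = 0.2651

0.265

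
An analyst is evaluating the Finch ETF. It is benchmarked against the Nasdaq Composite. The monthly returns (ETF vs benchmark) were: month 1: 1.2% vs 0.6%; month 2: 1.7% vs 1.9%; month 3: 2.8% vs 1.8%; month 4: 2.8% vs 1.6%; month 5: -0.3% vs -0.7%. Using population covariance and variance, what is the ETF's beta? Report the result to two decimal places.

r̄p = 1.6400%,  r̄m = 1.0400%
Cov = Σ(rp − r̄p)(rm − r̄m) / 5 = 1.0304
Var(rm) = Σ(rm − r̄m)² / 5 = 0.9704
β = Cov / Var = 1.0304 / 0.9704 = 1.0618

1.06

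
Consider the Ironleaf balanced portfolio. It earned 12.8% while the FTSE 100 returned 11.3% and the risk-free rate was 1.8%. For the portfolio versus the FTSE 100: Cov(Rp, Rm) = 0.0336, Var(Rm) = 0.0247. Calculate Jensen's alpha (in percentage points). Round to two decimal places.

β = Cov / Var = 0.0336 / 0.0247 = 1.3603
E[R] = Rf + β(Rm − Rf) = 1.8% + 1.3603 × (11.3% − 1.8%) = 14.7229%
α = Rp − E[R] = 12.8% − 14.7229% = -1.9229

-1.92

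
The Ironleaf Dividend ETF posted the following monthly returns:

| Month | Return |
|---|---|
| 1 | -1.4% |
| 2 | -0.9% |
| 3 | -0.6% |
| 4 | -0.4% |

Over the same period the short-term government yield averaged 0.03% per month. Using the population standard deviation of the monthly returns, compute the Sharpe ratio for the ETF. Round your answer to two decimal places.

-2.27

Mean return r̄ = -3.30 / 4 = -0.8250%
Σ(r − r̄)² = (-1.4 − (-0.8250))² + (-0.9 − (-0.8250))² + (-0.6 − (-0.8250))² + … = 0.5675
σ = √[0.5675 / 4] = 0.3767%
Sharpe = (r̄ − rf) / σ = (-0.8250 − 0.03) / 0.3767 = -0.8550 / 0.3767 = -2.2697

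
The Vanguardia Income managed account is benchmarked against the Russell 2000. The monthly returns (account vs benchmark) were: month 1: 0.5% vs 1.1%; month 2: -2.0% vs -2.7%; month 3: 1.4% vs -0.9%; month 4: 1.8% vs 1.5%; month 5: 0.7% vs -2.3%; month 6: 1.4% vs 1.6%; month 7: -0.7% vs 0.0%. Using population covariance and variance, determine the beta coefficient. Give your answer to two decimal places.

0.46

r̄p = 0.4429%,  r̄m = -0.2429%
Cov = Σ(rp − r̄p)(rm − r̄m) / 7 = 1.2533
Var(rm) = Σ(rm − r̄m)² / 7 = 2.7139
β = Cov / Var = 1.2533 / 2.7139 = 0.4618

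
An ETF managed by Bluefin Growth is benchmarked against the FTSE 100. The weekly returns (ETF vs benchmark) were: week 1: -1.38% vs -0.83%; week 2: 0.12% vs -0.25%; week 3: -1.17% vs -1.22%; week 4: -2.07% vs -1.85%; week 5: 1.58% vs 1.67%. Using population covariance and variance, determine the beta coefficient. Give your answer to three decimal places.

r̄p = -0.5840%,  r̄m = -0.4960%
Cov = Σ(rp − r̄p)(rm − r̄m) / 5 = 1.5125
Var(rm) = Σ(rm − r̄m)² / 5 = 1.4442
β = Cov / Var = 1.5125 / 1.4442 = 1.0473

1.047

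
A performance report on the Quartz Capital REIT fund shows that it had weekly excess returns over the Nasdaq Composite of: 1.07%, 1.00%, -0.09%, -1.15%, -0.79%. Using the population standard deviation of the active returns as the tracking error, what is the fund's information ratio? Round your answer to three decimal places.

0.009

r̄ = (1.07 + 1 − 0.09 − 1.15 − 0.79) / 5 = 0.040 / 5 = 0.0080%
Σ(r − r̄)² = (1.07 − 0.0080)² + (1 − 0.0080)² + … = 4.0993
population σ = √(4.0993 / 5) = √0.8199 = 0.9055%
IR = r̄ / tracking error = 0.0080 / 0.9055 = 0.0088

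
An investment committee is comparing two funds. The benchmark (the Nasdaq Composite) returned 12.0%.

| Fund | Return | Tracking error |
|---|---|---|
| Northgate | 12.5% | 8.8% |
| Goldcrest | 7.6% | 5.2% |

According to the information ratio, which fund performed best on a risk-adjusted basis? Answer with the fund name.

Northgate: IR = (12.5% − 12.0%) / 8.8% = 0.057
Goldcrest: IR = (7.6% − 12.0%) / 5.2% = -0.846
Highest: Northgate (0.057).

Northgate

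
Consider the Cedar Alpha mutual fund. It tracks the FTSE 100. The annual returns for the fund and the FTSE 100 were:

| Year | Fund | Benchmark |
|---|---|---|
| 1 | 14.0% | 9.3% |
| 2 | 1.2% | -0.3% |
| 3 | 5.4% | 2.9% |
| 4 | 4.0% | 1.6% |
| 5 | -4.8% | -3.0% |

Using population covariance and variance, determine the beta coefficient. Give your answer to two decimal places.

1.48

r̄p = 3.9600%,  r̄m = 2.1000%
Cov = Σ(rp − r̄p)(rm − r̄m) / 5 = 24.9440
Var(rm) = Σ(rm − r̄m)² / 5 = 16.9000
β = Cov / Var = 24.9440 / 16.9000 = 1.4760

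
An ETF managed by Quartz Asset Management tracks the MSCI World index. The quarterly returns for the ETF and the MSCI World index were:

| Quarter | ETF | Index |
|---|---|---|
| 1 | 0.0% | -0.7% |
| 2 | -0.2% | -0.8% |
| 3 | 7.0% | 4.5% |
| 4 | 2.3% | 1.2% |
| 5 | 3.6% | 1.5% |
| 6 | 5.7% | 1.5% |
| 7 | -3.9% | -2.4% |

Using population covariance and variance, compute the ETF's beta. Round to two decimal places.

r̄p = 2.0714%,  r̄m = 0.6857%
Cov = Σ(rp − r̄p)(rm − r̄m) / 7 = 6.8267
Var(rm) = Σ(rm − r̄m)² / 7 = 4.2555
β = Cov / Var = 6.8267 / 4.2555 = 1.6042

1.60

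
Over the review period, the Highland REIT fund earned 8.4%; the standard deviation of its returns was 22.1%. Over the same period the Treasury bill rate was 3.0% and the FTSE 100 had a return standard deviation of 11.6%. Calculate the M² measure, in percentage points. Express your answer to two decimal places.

Sharpe = (Rp − Rf) / σp = (8.4% − 3.0%) / 22.1% = 0.2443
M² = Rf + Sharpe × σm = 3.0% + 0.2443 × 11.6% = 5.8339%

5.83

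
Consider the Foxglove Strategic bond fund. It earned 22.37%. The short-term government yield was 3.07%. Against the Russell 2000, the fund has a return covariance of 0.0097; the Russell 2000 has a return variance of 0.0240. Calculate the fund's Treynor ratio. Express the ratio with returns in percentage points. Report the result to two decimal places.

47.75

β = Cov / Var = 0.0097 / 0.0240 = 0.4042
Treynor = (Rp − Rf) / β = (22.37% − 3.07%) / 0.4042 = 19.30 / 0.4042 = 47.7486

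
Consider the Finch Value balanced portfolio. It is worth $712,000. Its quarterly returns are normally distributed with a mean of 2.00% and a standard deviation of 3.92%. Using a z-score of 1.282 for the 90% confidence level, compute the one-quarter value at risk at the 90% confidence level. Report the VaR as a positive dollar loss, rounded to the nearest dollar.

Return at the 90% tail: μ − z·σ = 2.00% − 1.282 × 3.92% = 2 − 5.02544 = -3.02544%
VaR = −(-3.02544%) × $712,000 = 3.02544% × $712,000 = $21,541

$21,541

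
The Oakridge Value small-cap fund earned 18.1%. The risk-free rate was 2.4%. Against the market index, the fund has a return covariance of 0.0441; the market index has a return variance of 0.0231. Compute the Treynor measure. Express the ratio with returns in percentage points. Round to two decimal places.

β = Cov / Var = 0.0441 / 0.0231 = 1.9091
Treynor = (Rp − Rf) / β = (18.1% − 2.4%) / 1.9091 = 15.70 / 1.9091 = 8.2238

8.22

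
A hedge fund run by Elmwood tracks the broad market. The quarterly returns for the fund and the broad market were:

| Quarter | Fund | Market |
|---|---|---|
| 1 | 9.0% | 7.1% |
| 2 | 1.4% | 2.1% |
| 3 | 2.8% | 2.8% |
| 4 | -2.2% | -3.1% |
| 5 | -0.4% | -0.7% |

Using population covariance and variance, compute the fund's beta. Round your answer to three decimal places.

r̄p = 2.1200%,  r̄m = 1.6400%
Cov = Σ(rp − r̄p)(rm − r̄m) / 5 = 12.8792
Var(rm) = Σ(rm − r̄m)² / 5 = 11.8624
β = Cov / Var = 12.8792 / 11.8624 = 1.0857

1.086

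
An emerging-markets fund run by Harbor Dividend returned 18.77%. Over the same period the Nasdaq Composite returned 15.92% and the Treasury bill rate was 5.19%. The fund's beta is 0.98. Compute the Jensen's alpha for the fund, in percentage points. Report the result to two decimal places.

3.06

CAPM expected return = Rf + β(Rm − Rf) = 5.19% + 0.98 × (15.92% − 5.19%) = 5.19 + 0.98 × 10.73 = 15.7054%
Jensen's α = Rp − E[R] = 18.77% − 15.7054% = 3.0646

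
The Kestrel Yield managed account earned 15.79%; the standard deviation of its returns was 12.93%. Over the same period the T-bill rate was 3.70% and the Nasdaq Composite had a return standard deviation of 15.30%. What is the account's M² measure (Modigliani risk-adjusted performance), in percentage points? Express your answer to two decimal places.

18.01

Sharpe = (Rp − Rf) / σp = (15.79% − 3.70%) / 12.93% = 0.9350
M² = Rf + Sharpe × σm = 3.70% + 0.9350 × 15.30% = 18.0055%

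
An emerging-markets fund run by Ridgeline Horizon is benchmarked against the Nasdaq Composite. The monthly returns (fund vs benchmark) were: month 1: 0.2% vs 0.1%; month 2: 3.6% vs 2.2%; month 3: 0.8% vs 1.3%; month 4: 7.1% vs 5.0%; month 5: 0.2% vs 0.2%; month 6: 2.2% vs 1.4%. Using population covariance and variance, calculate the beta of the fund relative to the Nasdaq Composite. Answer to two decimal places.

r̄p = 2.3500%,  r̄m = 1.7000%
Cov = Σ(rp − r̄p)(rm − r̄m) / 6 = 3.9383
Var(rm) = Σ(rm − r̄m)² / 6 = 2.7000
β = Cov / Var = 3.9383 / 2.7000 = 1.4586

1.46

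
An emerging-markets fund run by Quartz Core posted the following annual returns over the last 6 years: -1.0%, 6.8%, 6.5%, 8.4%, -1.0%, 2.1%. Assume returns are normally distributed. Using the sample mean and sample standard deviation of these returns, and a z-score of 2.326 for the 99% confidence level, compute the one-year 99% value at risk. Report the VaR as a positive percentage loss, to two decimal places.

r̄ = (-1 + 6.8 + 6.5 + 8.4 − 1 + 2.1) / 6 = 3.6333%
Sample std dev = √[86.2533 / 5] = 4.1534%
VaR = −(r̄ − z·σ) = −(3.6333 − 2.326 × 4.1534) = −(-6.0275) = 6.0275%

6.03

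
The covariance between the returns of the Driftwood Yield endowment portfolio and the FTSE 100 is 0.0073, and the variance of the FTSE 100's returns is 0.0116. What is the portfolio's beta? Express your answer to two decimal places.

0.63

β = Cov(Rp, Rm) / Var(Rm) = 0.0073 / 0.0116 = 0.6293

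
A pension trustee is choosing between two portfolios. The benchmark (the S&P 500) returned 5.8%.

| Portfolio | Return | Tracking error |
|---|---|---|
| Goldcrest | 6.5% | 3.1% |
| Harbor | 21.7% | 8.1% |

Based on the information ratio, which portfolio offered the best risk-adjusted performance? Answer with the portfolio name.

Goldcrest: IR = (6.5% − 5.8%) / 3.1% = 0.226
Harbor: IR = (21.7% − 5.8%) / 8.1% = 1.963
Highest: Harbor (1.963).

Harbor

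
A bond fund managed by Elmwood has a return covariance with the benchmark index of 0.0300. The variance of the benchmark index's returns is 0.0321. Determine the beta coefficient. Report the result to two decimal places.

0.93

β = Cov(Rp, Rm) / Var(Rm) = 0.0300 / 0.0321 = 0.9346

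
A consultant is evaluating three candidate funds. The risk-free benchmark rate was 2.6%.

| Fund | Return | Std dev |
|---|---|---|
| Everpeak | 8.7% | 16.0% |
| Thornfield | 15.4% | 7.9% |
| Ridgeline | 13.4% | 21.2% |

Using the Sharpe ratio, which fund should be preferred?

Everpeak: Sharpe ratio = (8.7% − 2.6%) / 16.0% = 0.381
Thornfield: Sharpe ratio = (15.4% − 2.6%) / 7.9% = 1.620
Ridgeline: Sharpe ratio = (13.4% − 2.6%) / 21.2% = 0.509
Highest: Thornfield (1.620).

Thornfield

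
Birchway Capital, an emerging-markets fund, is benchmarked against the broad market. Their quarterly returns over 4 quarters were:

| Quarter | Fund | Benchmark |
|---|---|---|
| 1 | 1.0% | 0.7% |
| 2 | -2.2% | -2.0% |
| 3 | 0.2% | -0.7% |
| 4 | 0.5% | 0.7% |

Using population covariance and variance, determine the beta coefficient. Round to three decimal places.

r̄p = -0.1250%,  r̄m = -0.3250%
Cov = Σ(rp − r̄p)(rm − r̄m) / 4 = 1.2869
Var(rm) = Σ(rm − r̄m)² / 4 = 1.2619
β = Cov / Var = 1.2869 / 1.2619 = 1.0198

1.020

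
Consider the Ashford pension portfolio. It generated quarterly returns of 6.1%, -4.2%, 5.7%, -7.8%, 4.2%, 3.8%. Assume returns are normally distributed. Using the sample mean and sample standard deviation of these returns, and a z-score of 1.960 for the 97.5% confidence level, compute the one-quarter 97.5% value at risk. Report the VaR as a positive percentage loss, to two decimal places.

r̄ = (6.1 − 4.2 + 5.7 − 7.8 + 4.2 + 3.8) / 6 = 1.3000%
Sample σ = √[Σ(r − r̄)² / 5] = √[170.1200 / 5] = √34.0240 = 5.8330%
VaR = −(r̄ − z·σ) = −(1.3000 − 1.960 × 5.8330) = −(-10.1327) = 10.1327%

10.13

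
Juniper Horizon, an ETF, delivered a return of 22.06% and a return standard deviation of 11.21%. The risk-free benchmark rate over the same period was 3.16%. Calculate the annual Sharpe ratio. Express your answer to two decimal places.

Sharpe = (Rp − Rf) / σp = (22.06% − 3.16%) / 11.21% = 18.90% / 11.21% = 1.6860

1.69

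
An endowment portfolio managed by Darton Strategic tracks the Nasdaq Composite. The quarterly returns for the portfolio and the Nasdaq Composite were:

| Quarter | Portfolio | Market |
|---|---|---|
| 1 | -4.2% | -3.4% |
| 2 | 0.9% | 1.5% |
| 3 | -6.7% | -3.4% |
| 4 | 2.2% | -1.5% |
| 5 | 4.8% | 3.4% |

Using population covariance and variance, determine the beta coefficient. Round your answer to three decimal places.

1.340

r̄p = -0.6000%,  r̄m = -0.6800%
Cov = Σ(rp − r̄p)(rm − r̄m) / 5 = 9.8780
Var(rm) = Σ(rm − r̄m)² / 5 = 7.3736
β = Cov / Var = 9.8780 / 7.3736 = 1.3396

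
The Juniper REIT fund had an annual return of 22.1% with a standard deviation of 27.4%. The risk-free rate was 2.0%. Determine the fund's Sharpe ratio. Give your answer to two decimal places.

Sharpe = (Rp − Rf) / σp = (22.1% − 2.0%) / 27.4% = 20.10% / 27.4% = 0.7336

0.73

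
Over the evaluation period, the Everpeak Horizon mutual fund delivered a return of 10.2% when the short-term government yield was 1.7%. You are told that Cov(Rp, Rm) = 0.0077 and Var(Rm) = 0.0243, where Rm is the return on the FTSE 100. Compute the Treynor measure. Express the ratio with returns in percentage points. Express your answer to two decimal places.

β = Cov / Var = 0.0077 / 0.0243 = 0.3169
Treynor = (Rp − Rf) / β = (10.2% − 1.7%) / 0.3169 = 8.50 / 0.3169 = 26.8223

26.82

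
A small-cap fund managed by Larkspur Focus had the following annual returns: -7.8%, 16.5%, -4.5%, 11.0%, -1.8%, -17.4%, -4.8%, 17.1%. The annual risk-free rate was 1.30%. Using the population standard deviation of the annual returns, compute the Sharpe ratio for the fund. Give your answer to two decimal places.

r̄ = (-7.8 + 16.5 − 4.5 + 11 − 1.8 − 17.4 − 4.8 + 17.1) / 8 = 1.0375%
Population std dev = √[1087.1788 / 8] = 11.6575%
Sharpe = (r̄ − rf) / σ = (1.0375 − 1.3) / 11.6575 = -0.2625 / 11.6575 = -0.0225

-0.02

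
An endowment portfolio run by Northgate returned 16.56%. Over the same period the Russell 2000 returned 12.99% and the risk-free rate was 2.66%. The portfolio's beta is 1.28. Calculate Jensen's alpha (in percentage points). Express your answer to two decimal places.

CAPM expected return = Rf + β(Rm − Rf) = 2.66% + 1.28 × (12.99% − 2.66%) = 2.66 + 1.28 × 10.33 = 15.8824%
Jensen's α = Rp − E[R] = 16.56% − 15.8824% = 0.6776

0.68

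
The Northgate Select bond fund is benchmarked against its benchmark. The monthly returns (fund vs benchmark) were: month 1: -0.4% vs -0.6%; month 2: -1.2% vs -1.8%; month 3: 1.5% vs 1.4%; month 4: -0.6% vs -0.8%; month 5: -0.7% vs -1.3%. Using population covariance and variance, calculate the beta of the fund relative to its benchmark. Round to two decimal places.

0.84

r̄p = -0.2800%,  r̄m = -0.6200%
Cov = Σ(rp − r̄p)(rm − r̄m) / 5 = 1.0044
Var(rm) = Σ(rm − r̄m)² / 5 = 1.1936
β = Cov / Var = 1.0044 / 1.1936 = 0.8415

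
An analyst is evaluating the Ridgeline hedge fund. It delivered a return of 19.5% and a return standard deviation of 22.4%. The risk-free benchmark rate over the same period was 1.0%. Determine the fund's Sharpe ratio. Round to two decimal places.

0.83

Sharpe = (Rp − Rf) / σp = (19.5% − 1.0%) / 22.4% = 18.50% / 22.4% = 0.8259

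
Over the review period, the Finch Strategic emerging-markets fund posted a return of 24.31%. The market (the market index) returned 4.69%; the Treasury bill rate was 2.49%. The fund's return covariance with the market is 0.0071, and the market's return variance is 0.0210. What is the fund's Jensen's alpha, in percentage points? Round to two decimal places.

21.08

β = Cov / Var = 0.0071 / 0.0210 = 0.3381
E[R] = Rf + β(Rm − Rf) = 2.49% + 0.3381 × (4.69% − 2.49%) = 3.2338%
α = Rp − E[R] = 24.31% − 3.2338% = 21.0762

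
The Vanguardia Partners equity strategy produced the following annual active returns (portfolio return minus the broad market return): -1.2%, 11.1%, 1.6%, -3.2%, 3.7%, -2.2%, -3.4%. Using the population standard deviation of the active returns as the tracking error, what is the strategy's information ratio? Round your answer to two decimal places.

0.19

r̄ = (-1.2 + 11.1 + 1.6 − 3.2 + 3.7 − 2.2 − 3.4) / 7 = 0.9143%
Population std dev = √[161.6886 / 7] = 4.8061%
IR = r̄ / tracking error = 0.9143 / 4.8061 = 0.1902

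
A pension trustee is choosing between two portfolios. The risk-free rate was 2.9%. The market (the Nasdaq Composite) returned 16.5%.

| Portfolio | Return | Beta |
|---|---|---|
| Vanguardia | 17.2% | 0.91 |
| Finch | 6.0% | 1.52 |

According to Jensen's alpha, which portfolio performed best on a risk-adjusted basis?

Vanguardia: α = 17.2% − [2.9% + 0.91 × (16.5% − 2.9%)] = 1.924
Finch: α = 6.0% − [2.9% + 1.52 × (16.5% − 2.9%)] = -17.572
Highest: Vanguardia (1.924).

Vanguardia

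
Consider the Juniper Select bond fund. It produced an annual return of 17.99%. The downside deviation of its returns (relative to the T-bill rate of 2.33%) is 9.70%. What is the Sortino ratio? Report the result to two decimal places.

1.61

Sortino = (Rp − Rf) / σd = (17.99% − 2.33%) / 9.70% = 15.66% / 9.70% = 1.6144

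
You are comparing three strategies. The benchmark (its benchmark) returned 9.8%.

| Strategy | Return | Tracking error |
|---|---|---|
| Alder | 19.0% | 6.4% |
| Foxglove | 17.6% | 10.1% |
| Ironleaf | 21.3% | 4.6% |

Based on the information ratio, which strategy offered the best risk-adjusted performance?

Alder: IR = (19.0% − 9.8%) / 6.4% = 1.438
Foxglove: IR = (17.6% − 9.8%) / 10.1% = 0.772
Ironleaf: IR = (21.3% − 9.8%) / 4.6% = 2.500
Highest: Ironleaf (2.500).

Ironleaf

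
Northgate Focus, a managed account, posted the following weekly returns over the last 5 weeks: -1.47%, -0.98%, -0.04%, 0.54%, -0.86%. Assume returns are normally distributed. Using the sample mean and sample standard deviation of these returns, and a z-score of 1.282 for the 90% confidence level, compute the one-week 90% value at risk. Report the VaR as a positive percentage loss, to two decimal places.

1.59

μ = (-1.47 − 0.98 − 0.04 + 0.54 − 0.86) / 5 = -2.810 / 5 = -0.5620%
Sample σ = √[Σ(r − μ)² / 4] = √[2.5749 / 4] = √0.6437 = 0.8023%
VaR = −(μ − z·σ) = −(-0.5620 − 1.282 × 0.8023) = −(-1.5905) = 1.5905%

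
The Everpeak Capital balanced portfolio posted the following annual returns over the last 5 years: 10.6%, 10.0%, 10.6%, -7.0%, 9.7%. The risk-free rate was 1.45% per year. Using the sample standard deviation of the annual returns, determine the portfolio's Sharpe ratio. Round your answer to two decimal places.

0.69

Mean return μ = 33.90 / 5 = 6.7800%
Sample std dev = √[237.9680 / 4] = 7.7131%
Sharpe = (μ − rf) / σ = (6.7800 − 1.45) / 7.7131 = 5.3300 / 7.7131 = 0.6910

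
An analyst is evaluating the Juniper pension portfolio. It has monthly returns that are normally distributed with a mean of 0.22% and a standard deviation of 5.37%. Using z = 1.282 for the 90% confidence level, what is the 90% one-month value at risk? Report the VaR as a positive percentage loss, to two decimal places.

VaR (as % loss) = −(μ − z·σ) = −(0.22% − 1.282 × 5.37%) = −(-6.66434%) = 6.66434%

6.66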